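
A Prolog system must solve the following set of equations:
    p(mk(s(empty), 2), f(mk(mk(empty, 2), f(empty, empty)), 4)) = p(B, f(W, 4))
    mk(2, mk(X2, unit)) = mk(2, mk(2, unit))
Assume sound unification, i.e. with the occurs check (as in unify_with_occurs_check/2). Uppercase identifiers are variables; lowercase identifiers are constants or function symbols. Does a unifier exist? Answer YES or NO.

Decompose p/2: mk(s(empty), 2) = B,  f(mk(mk(empty, 2), f(empty, empty)), 4) = f(W, 4).
Bind B := mk(s(empty), 2); no other remaining equation mentions B.
Decompose f/2: mk(mk(empty, 2), f(empty, empty)) = W,  4 = 4.
Bind W := mk(mk(empty, 2), f(empty, empty)); no other remaining equation mentions W.
Delete trivial equation 4 = 4.
Decompose mk/2: 2 = 2,  mk(X2, unit) = mk(2, unit).
Delete trivial equation 2 = 2.
Decompose mk/2: X2 = 2,  unit = unit.
Bind X2 := 2; no other remaining equation mentions X2.
Delete trivial equation unit = unit.
No equations remain and no clash or occurs-check failure arose, so a unifier exists.

YES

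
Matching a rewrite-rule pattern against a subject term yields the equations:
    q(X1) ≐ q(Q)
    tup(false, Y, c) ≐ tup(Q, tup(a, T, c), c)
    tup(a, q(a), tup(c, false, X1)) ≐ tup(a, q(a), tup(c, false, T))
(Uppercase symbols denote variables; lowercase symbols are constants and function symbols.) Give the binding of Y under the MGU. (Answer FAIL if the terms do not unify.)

Decompose q/1: X1 ≐ Q.
Bind X1 := Q; substituting into the one remaining equation that mentions X1 gives: tup(a, q(a), tup(c, false, Q)) ≐ tup(a, q(a), tup(c, false, T)).
Decompose tup/3: false ≐ Q,  Y ≐ tup(a, T, c),  c ≐ c.
Bind Q := false; substituting into the one remaining equation that mentions Q gives: tup(a, q(a), tup(c, false, false)) ≐ tup(a, q(a), tup(c, false, T)). Substituting into the earlier binding gives X1 := false.
Bind Y := tup(a, T, c); no other remaining equation mentions Y.
Delete trivial equation c ≐ c.
Decompose tup/3: a ≐ a,  q(a) ≐ q(a),  tup(c, false, false) ≐ tup(c, false, T).
Delete trivial equation a ≐ a.
Delete trivial equation q(a) ≐ q(a).
Decompose tup/3: c ≐ c,  false ≐ false,  false ≐ T.
Delete trivial equation c ≐ c.
Delete trivial equation false ≐ false.
Bind T := false. Substituting into the earlier binding gives Y := tup(a, false, c).
MGU = { X1 ↦ false, Q ↦ false, Y ↦ tup(a, false, c), T ↦ false }, so Y ↦ tup(a, false, c).

tup(a, false, c)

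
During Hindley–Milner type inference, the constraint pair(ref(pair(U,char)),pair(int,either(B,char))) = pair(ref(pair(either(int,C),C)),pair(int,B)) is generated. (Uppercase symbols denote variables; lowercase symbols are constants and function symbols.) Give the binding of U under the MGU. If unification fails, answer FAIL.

Decompose pair/2: ref(pair(U,char)) = ref(pair(either(int,C),C)),  pair(int,either(B,char)) = pair(int,B).
Decompose ref/1: pair(U,char) = pair(either(int,C),C).
Decompose pair/2: U = either(int,C),  char = C.
Bind U := either(int,C); no other remaining equation mentions U.
Bind C := char; no other remaining equation mentions C. Substituting into the earlier binding gives U := either(int,char).
Decompose pair/2: int = int,  either(B,char) = B.
Delete trivial equation int = int.
Occurs check fails: B occurs in either(B,char); the equation B = either(B,char) has no finite solution.

FAIL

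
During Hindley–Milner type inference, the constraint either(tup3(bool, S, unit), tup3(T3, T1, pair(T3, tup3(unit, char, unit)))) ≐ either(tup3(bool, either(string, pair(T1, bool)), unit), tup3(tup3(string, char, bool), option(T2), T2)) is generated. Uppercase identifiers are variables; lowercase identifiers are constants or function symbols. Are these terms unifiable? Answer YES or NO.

YES

Decompose either/2: tup3(bool, S, unit) ≐ tup3(bool, either(string, pair(T1, bool)), unit),  tup3(T3, T1, pair(T3, tup3(unit, char, unit))) ≐ tup3(tup3(string, char, bool), option(T2), T2).
Decompose tup3/3: bool ≐ bool,  S ≐ either(string, pair(T1, bool)),  unit ≐ unit.
Delete trivial equation bool ≐ bool.
Bind S := either(string, pair(T1, bool)); no other remaining equation mentions S.
Delete trivial equation unit ≐ unit.
Decompose tup3/3: T3 ≐ tup3(string, char, bool),  T1 ≐ option(T2),  pair(T3, tup3(unit, char, unit)) ≐ T2.
Bind T3 := tup3(string, char, bool); substituting into the one remaining equation that mentions T3 gives: pair(tup3(string, char, bool), tup3(unit, char, unit)) ≐ T2.
Bind T1 := option(T2); no other remaining equation mentions T1. Substituting into the earlier binding gives S := either(string, pair(option(T2), bool)).
Bind T2 := pair(tup3(string, char, bool), tup3(unit, char, unit)). Substituting into the earlier bindings gives S := either(string, pair(option(pair(tup3(string, char, bool), tup3(unit, char, unit))), bool)), T1 := option(pair(tup3(string, char, bool), tup3(unit, char, unit))).
No equations remain and no clash or occurs-check failure arose, so a unifier exists.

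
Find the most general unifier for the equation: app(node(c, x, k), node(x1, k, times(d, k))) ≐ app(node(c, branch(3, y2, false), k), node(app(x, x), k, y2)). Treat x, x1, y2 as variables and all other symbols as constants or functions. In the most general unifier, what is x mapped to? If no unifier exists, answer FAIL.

Decompose app/2: node(c, x, k) ≐ node(c, branch(3, y2, false), k),  node(x1, k, times(d, k)) ≐ node(app(x, x), k, y2).
Decompose node/3: c ≐ c,  x ≐ branch(3, y2, false),  k ≐ k.
Delete trivial equation c ≐ c.
Bind x := branch(3, y2, false); substituting into the one remaining equation that mentions x gives: node(x1, k, times(d, k)) ≐ node(app(branch(3, y2, false), branch(3, y2, false)), k, y2).
Delete trivial equation k ≐ k.
Decompose node/3: x1 ≐ app(branch(3, y2, false), branch(3, y2, false)),  k ≐ k,  times(d, k) ≐ y2.
Bind x1 := app(branch(3, y2, false), branch(3, y2, false)); no other remaining equation mentions x1.
Delete trivial equation k ≐ k.
Bind y2 := times(d, k). Substituting into the earlier bindings gives x := branch(3, times(d, k), false), x1 := app(branch(3, times(d, k), false), branch(3, times(d, k), false)).
MGU = { x ↦ branch(3, times(d, k), false), x1 ↦ app(branch(3, times(d, k), false), branch(3, times(d, k), false)), y2 ↦ times(d, k) }, so x ↦ branch(3, times(d, k), false).

branch(3, times(d, k), false)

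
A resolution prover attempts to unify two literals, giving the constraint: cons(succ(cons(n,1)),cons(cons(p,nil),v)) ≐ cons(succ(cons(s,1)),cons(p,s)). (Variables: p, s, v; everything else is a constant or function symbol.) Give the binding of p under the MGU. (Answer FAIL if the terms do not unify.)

Decompose cons/2: succ(cons(n,1)) ≐ succ(cons(s,1)),  cons(cons(p,nil),v) ≐ cons(p,s).
Decompose succ/1: cons(n,1) ≐ cons(s,1).
Decompose cons/2: n ≐ s,  1 ≐ 1.
Bind s := n; substituting into the one remaining equation that mentions s gives: cons(cons(p,nil),v) ≐ cons(p,n).
Delete trivial equation 1 ≐ 1.
Decompose cons/2: cons(p,nil) ≐ p,  v ≐ n.
Occurs check fails: p occurs in cons(p,nil); the equation p ≐ cons(p,nil) has no finite solution.

FAIL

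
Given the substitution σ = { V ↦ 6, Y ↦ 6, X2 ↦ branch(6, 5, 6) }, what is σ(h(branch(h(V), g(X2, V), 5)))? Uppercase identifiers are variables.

Replace each occurrence of V with 6.
Replace each occurrence of X2 with branch(6, 5, 6).
Result: h(branch(h(6), g(branch(6, 5, 6), 6), 5)).

h(branch(h(6), g(branch(6, 5, 6), 6), 5))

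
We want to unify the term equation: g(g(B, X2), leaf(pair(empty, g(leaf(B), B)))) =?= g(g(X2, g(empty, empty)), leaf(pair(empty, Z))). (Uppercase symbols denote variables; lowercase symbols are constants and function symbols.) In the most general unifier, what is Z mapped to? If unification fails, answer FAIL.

Decompose g/2: g(B, X2) =?= g(X2, g(empty, empty)),  leaf(pair(empty, g(leaf(B), B))) =?= leaf(pair(empty, Z)).
Decompose g/2: B =?= X2,  X2 =?= g(empty, empty).
Bind B := X2; substituting into the one remaining equation that mentions B gives: leaf(pair(empty, g(leaf(X2), X2))) =?= leaf(pair(empty, Z)).
Bind X2 := g(empty, empty); substituting into the remaining equation gives: leaf(pair(empty, g(leaf(g(empty, empty)), g(empty, empty)))) =?= leaf(pair(empty, Z)). Substituting into the earlier binding gives B := g(empty, empty).
Decompose leaf/1: pair(empty, g(leaf(g(empty, empty)), g(empty, empty))) =?= pair(empty, Z).
Decompose pair/2: empty =?= empty,  g(leaf(g(empty, empty)), g(empty, empty)) =?= Z.
Delete trivial equation empty =?= empty.
Bind Z := g(leaf(g(empty, empty)), g(empty, empty)).
MGU = { B := g(empty, empty), X2 := g(empty, empty), Z := g(leaf(g(empty, empty)), g(empty, empty)) }, so Z := g(leaf(g(empty, empty)), g(empty, empty)).

g(leaf(g(empty, empty)), g(empty, empty))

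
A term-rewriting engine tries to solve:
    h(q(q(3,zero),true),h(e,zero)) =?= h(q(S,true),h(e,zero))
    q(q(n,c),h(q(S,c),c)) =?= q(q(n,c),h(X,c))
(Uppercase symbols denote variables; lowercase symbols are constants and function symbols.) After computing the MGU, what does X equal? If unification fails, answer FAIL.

Decompose h/2: q(q(3,zero),true) =?= q(S,true),  h(e,zero) =?= h(e,zero).
Decompose q/2: q(3,zero) =?= S,  true =?= true.
Bind S := q(3,zero); substituting into the one remaining equation that mentions S gives: q(q(n,c),h(q(q(3,zero),c),c)) =?= q(q(n,c),h(X,c)).
Delete trivial equation true =?= true.
Delete trivial equation h(e,zero) =?= h(e,zero).
Decompose q/2: q(n,c) =?= q(n,c),  h(q(q(3,zero),c),c) =?= h(X,c).
Delete trivial equation q(n,c) =?= q(n,c).
Decompose h/2: q(q(3,zero),c) =?= X,  c =?= c.
Bind X := q(q(3,zero),c); no other remaining equation mentions X.
Delete trivial equation c =?= c.
MGU = { S -> q(3,zero), X -> q(q(3,zero),c) }, so X -> q(q(3,zero),c).

q(q(3,zero),c)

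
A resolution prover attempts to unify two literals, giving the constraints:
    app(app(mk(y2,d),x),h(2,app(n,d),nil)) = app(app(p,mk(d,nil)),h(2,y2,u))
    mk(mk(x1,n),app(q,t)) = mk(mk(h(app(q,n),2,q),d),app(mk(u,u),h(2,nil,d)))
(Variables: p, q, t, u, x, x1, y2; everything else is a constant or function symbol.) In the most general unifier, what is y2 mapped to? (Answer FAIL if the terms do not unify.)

FAIL

Decompose app/2: app(mk(y2,d),x) = app(p,mk(d,nil)),  h(2,app(n,d),nil) = h(2,y2,u).
Decompose app/2: mk(y2,d) = p,  x = mk(d,nil).
Bind p := mk(y2,d); no other remaining equation mentions p.
Bind x := mk(d,nil); no other remaining equation mentions x.
Decompose h/3: 2 = 2,  app(n,d) = y2,  nil = u.
Delete trivial equation 2 = 2.
Bind y2 := app(n,d); no other remaining equation mentions y2. Substituting into the earlier binding gives p := mk(app(n,d),d).
Bind u := nil; substituting into the remaining equation gives: mk(mk(x1,n),app(q,t)) = mk(mk(h(app(q,n),2,q),d),app(mk(nil,nil),h(2,nil,d))).
Decompose mk/2: mk(x1,n) = mk(h(app(q,n),2,q),d),  app(q,t) = app(mk(nil,nil),h(2,nil,d)).
Decompose mk/2: x1 = h(app(q,n),2,q),  n = d.
Bind x1 := h(app(q,n),2,q); no other remaining equation mentions x1.
Clash: constants n and d differ; no unifier exists.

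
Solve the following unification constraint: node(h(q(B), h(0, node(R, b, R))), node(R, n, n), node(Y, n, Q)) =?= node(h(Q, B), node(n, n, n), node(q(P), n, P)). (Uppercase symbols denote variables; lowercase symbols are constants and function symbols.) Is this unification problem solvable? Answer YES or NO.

YES

Decompose node/3: h(q(B), h(0, node(R, b, R))) =?= h(Q, B),  node(R, n, n) =?= node(n, n, n),  node(Y, n, Q) =?= node(q(P), n, P).
Decompose h/2: q(B) =?= Q,  h(0, node(R, b, R)) =?= B.
Bind Q := q(B); substituting into the one remaining equation that mentions Q gives: node(Y, n, q(B)) =?= node(q(P), n, P).
Bind B := h(0, node(R, b, R)); substituting into the one remaining equation that mentions B gives: node(Y, n, q(h(0, node(R, b, R)))) =?= node(q(P), n, P). Substituting into the earlier binding gives Q := q(h(0, node(R, b, R))).
Decompose node/3: R =?= n,  n =?= n,  n =?= n.
Bind R := n; substituting into the one remaining equation that mentions R gives: node(Y, n, q(h(0, node(n, b, n)))) =?= node(q(P), n, P). Substituting into the earlier bindings gives Q := q(h(0, node(n, b, n))), B := h(0, node(n, b, n)).
Delete trivial equation n =?= n.
Delete trivial equation n =?= n.
Decompose node/3: Y =?= q(P),  n =?= n,  q(h(0, node(n, b, n))) =?= P.
Bind Y := q(P); no other remaining equation mentions Y.
Delete trivial equation n =?= n.
Bind P := q(h(0, node(n, b, n))). Substituting into the earlier binding gives Y := q(q(h(0, node(n, b, n)))).
No equations remain and no clash or occurs-check failure arose, so a unifier exists.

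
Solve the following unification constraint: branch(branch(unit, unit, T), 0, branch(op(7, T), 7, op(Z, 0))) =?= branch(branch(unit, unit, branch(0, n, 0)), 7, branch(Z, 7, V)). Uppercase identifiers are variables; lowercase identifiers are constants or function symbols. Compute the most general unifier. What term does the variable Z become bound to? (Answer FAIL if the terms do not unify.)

FAIL

Decompose branch/3: branch(unit, unit, T) =?= branch(unit, unit, branch(0, n, 0)),  0 =?= 7,  branch(op(7, T), 7, op(Z, 0)) =?= branch(Z, 7, V).
Decompose branch/3: unit =?= unit,  unit =?= unit,  T =?= branch(0, n, 0).
Delete trivial equation unit =?= unit.
Delete trivial equation unit =?= unit.
Bind T := branch(0, n, 0); substituting into the one remaining equation that mentions T gives: branch(op(7, branch(0, n, 0)), 7, op(Z, 0)) =?= branch(Z, 7, V).
Clash: constants 0 and 7 differ; no unifier exists.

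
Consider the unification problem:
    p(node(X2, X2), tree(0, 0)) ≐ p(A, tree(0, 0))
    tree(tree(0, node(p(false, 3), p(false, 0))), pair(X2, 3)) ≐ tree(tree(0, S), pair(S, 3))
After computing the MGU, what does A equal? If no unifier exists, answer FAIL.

Decompose p/2: node(X2, X2) ≐ A,  tree(0, 0) ≐ tree(0, 0).
Bind A := node(X2, X2); no other remaining equation mentions A.
Delete trivial equation tree(0, 0) ≐ tree(0, 0).
Decompose tree/2: tree(0, node(p(false, 3), p(false, 0))) ≐ tree(0, S),  pair(X2, 3) ≐ pair(S, 3).
Decompose tree/2: 0 ≐ 0,  node(p(false, 3), p(false, 0)) ≐ S.
Delete trivial equation 0 ≐ 0.
Bind S := node(p(false, 3), p(false, 0)); substituting into the remaining equation gives: pair(X2, 3) ≐ pair(node(p(false, 3), p(false, 0)), 3).
Decompose pair/2: X2 ≐ node(p(false, 3), p(false, 0)),  3 ≐ 3.
Bind X2 := node(p(false, 3), p(false, 0)); no other remaining equation mentions X2. Substituting into the earlier binding gives A := node(node(p(false, 3), p(false, 0)), node(p(false, 3), p(false, 0))).
Delete trivial equation 3 ≐ 3.
MGU = { A := node(node(p(false, 3), p(false, 0)), node(p(false, 3), p(false, 0))), S := node(p(false, 3), p(false, 0)), X2 := node(p(false, 3), p(false, 0)) }, so A := node(node(p(false, 3), p(false, 0)), node(p(false, 3), p(false, 0))).

node(node(p(false, 3), p(false, 0)), node(p(false, 3), p(false, 0)))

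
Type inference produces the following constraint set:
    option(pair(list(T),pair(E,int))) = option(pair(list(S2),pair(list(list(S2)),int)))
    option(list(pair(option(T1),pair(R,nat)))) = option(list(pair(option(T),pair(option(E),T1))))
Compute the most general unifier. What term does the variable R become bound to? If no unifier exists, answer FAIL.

Decompose option/1: pair(list(T),pair(E,int)) = pair(list(S2),pair(list(list(S2)),int)).
Decompose pair/2: list(T) = list(S2),  pair(E,int) = pair(list(list(S2)),int).
Decompose list/1: T = S2.
Bind T := S2; substituting into the one remaining equation that mentions T gives: option(list(pair(option(T1),pair(R,nat)))) = option(list(pair(option(S2),pair(option(E),T1)))).
Decompose pair/2: E = list(list(S2)),  int = int.
Bind E := list(list(S2)); substituting into the one remaining equation that mentions E gives: option(list(pair(option(T1),pair(R,nat)))) = option(list(pair(option(S2),pair(option(list(list(S2))),T1)))).
Delete trivial equation int = int.
Decompose option/1: list(pair(option(T1),pair(R,nat))) = list(pair(option(S2),pair(option(list(list(S2))),T1))).
Decompose list/1: pair(option(T1),pair(R,nat)) = pair(option(S2),pair(option(list(list(S2))),T1)).
Decompose pair/2: option(T1) = option(S2),  pair(R,nat) = pair(option(list(list(S2))),T1).
Decompose option/1: T1 = S2.
Bind T1 := S2; substituting into the remaining equation gives: pair(R,nat) = pair(option(list(list(S2))),S2).
Decompose pair/2: R = option(list(list(S2))),  nat = S2.
Bind R := option(list(list(S2))); no other remaining equation mentions R.
Bind S2 := nat. Substituting into the earlier bindings gives T := nat, E := list(list(nat)), T1 := nat, R := option(list(list(nat))).
MGU = { T ↦ nat, E ↦ list(list(nat)), T1 ↦ nat, R ↦ option(list(list(nat))), S2 ↦ nat }, so R ↦ option(list(list(nat))).

option(list(list(nat)))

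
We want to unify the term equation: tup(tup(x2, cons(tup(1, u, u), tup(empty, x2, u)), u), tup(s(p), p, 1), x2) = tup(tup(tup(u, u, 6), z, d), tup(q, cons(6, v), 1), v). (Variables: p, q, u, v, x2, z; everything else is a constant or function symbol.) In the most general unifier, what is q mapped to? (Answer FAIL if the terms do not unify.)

Decompose tup/3: tup(x2, cons(tup(1, u, u), tup(empty, x2, u)), u) = tup(tup(u, u, 6), z, d),  tup(s(p), p, 1) = tup(q, cons(6, v), 1),  x2 = v.
Decompose tup/3: x2 = tup(u, u, 6),  cons(tup(1, u, u), tup(empty, x2, u)) = z,  u = d.
Bind x2 := tup(u, u, 6); substituting into the 2 remaining equations that mention x2 gives: cons(tup(1, u, u), tup(empty, tup(u, u, 6), u)) = z,  tup(u, u, 6) = v.
Bind z := cons(tup(1, u, u), tup(empty, tup(u, u, 6), u)); no other remaining equation mentions z.
Bind u := d; substituting into the one remaining equation that mentions u gives: tup(d, d, 6) = v. Substituting into the earlier bindings gives x2 := tup(d, d, 6), z := cons(tup(1, d, d), tup(empty, tup(d, d, 6), d)).
Decompose tup/3: s(p) = q,  p = cons(6, v),  1 = 1.
Bind q := s(p); no other remaining equation mentions q.
Bind p := cons(6, v); no other remaining equation mentions p. Substituting into the earlier binding gives q := s(cons(6, v)).
Delete trivial equation 1 = 1.
Bind v := tup(d, d, 6). Substituting into the earlier bindings gives q := s(cons(6, tup(d, d, 6))), p := cons(6, tup(d, d, 6)).
MGU = { x2 -> tup(d, d, 6), z -> cons(tup(1, d, d), tup(empty, tup(d, d, 6), d)), u -> d, q -> s(cons(6, tup(d, d, 6))), p -> cons(6, tup(d, d, 6)), v -> tup(d, d, 6) }, so q -> s(cons(6, tup(d, d, 6))).

s(cons(6, tup(d, d, 6)))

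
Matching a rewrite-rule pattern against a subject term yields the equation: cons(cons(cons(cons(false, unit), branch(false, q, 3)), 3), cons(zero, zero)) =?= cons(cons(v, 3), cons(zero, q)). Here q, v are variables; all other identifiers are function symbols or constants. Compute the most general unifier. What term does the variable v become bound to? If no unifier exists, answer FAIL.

cons(cons(false, unit), branch(false, zero, 3))

Decompose cons/2: cons(cons(cons(false, unit), branch(false, q, 3)), 3) =?= cons(v, 3),  cons(zero, zero) =?= cons(zero, q).
Decompose cons/2: cons(cons(false, unit), branch(false, q, 3)) =?= v,  3 =?= 3.
Bind v := cons(cons(false, unit), branch(false, q, 3)); no other remaining equation mentions v.
Delete trivial equation 3 =?= 3.
Decompose cons/2: zero =?= zero,  zero =?= q.
Delete trivial equation zero =?= zero.
Bind q := zero. Substituting into the earlier binding gives v := cons(cons(false, unit), branch(false, zero, 3)).
MGU = { v ↦ cons(cons(false, unit), branch(false, zero, 3)), q ↦ zero }, so v ↦ cons(cons(false, unit), branch(false, zero, 3)).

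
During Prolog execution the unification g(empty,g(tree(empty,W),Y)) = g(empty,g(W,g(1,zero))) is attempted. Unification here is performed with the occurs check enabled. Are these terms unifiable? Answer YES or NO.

NO

Decompose g/2: empty = empty,  g(tree(empty,W),Y) = g(W,g(1,zero)).
Delete trivial equation empty = empty.
Decompose g/2: tree(empty,W) = W,  Y = g(1,zero).
Occurs check fails: W occurs in tree(empty,W); the equation W = tree(empty,W) has no finite solution.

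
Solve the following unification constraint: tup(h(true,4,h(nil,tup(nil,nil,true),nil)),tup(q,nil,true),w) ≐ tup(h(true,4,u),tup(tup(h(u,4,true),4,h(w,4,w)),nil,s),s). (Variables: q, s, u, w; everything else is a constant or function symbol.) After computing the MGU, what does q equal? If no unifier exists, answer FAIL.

Decompose tup/3: h(true,4,h(nil,tup(nil,nil,true),nil)) ≐ h(true,4,u),  tup(q,nil,true) ≐ tup(tup(h(u,4,true),4,h(w,4,w)),nil,s),  w ≐ s.
Decompose h/3: true ≐ true,  4 ≐ 4,  h(nil,tup(nil,nil,true),nil) ≐ u.
Delete trivial equation true ≐ true.
Delete trivial equation 4 ≐ 4.
Bind u := h(nil,tup(nil,nil,true),nil); substituting into the one remaining equation that mentions u gives: tup(q,nil,true) ≐ tup(tup(h(h(nil,tup(nil,nil,true),nil),4,true),4,h(w,4,w)),nil,s).
Decompose tup/3: q ≐ tup(h(h(nil,tup(nil,nil,true),nil),4,true),4,h(w,4,w)),  nil ≐ nil,  true ≐ s.
Bind q := tup(h(h(nil,tup(nil,nil,true),nil),4,true),4,h(w,4,w)); no other remaining equation mentions q.
Delete trivial equation nil ≐ nil.
Bind s := true; substituting into the remaining equation gives: w ≐ true.
Bind w := true. Substituting into the earlier binding gives q := tup(h(h(nil,tup(nil,nil,true),nil),4,true),4,h(true,4,true)).
MGU = { u ↦ h(nil,tup(nil,nil,true),nil), q ↦ tup(h(h(nil,tup(nil,nil,true),nil),4,true),4,h(true,4,true)), s ↦ true, w ↦ true }, so q ↦ tup(h(h(nil,tup(nil,nil,true),nil),4,true),4,h(true,4,true)).

tup(h(h(nil,tup(nil,nil,true),nil),4,true),4,h(true,4,true))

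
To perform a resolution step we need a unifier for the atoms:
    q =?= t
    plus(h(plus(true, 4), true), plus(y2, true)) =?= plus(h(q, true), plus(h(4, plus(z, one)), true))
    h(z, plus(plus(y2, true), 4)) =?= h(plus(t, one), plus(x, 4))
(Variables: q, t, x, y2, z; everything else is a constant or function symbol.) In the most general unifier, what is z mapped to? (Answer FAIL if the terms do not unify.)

plus(plus(true, 4), one)

Bind q := t; substituting into the one remaining equation that mentions q gives: plus(h(plus(true, 4), true), plus(y2, true)) =?= plus(h(t, true), plus(h(4, plus(z, one)), true)).
Decompose plus/2: h(plus(true, 4), true) =?= h(t, true),  plus(y2, true) =?= plus(h(4, plus(z, one)), true).
Decompose h/2: plus(true, 4) =?= t,  true =?= true.
Bind t := plus(true, 4); substituting into the one remaining equation that mentions t gives: h(z, plus(plus(y2, true), 4)) =?= h(plus(plus(true, 4), one), plus(x, 4)). Substituting into the earlier binding gives q := plus(true, 4).
Delete trivial equation true =?= true.
Decompose plus/2: y2 =?= h(4, plus(z, one)),  true =?= true.
Bind y2 := h(4, plus(z, one)); substituting into the one remaining equation that mentions y2 gives: h(z, plus(plus(h(4, plus(z, one)), true), 4)) =?= h(plus(plus(true, 4), one), plus(x, 4)).
Delete trivial equation true =?= true.
Decompose h/2: z =?= plus(plus(true, 4), one),  plus(plus(h(4, plus(z, one)), true), 4) =?= plus(x, 4).
Bind z := plus(plus(true, 4), one); substituting into the remaining equation gives: plus(plus(h(4, plus(plus(plus(true, 4), one), one)), true), 4) =?= plus(x, 4). Substituting into the earlier binding gives y2 := h(4, plus(plus(plus(true, 4), one), one)).
Decompose plus/2: plus(h(4, plus(plus(plus(true, 4), one), one)), true) =?= x,  4 =?= 4.
Bind x := plus(h(4, plus(plus(plus(true, 4), one), one)), true); no other remaining equation mentions x.
Delete trivial equation 4 =?= 4.
MGU = { q := plus(true, 4), t := plus(true, 4), y2 := h(4, plus(plus(plus(true, 4), one), one)), z := plus(plus(true, 4), one), x := plus(h(4, plus(plus(plus(true, 4), one), one)), true) }, so z := plus(plus(true, 4), one).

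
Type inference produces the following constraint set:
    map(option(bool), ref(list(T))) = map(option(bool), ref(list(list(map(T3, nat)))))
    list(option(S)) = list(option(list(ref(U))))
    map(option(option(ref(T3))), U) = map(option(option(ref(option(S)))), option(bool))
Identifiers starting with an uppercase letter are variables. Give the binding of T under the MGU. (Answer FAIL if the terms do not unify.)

list(map(option(list(ref(option(bool)))), nat))

Decompose map/2: option(bool) = option(bool),  ref(list(T)) = ref(list(list(map(T3, nat)))).
Delete trivial equation option(bool) = option(bool).
Decompose ref/1: list(T) = list(list(map(T3, nat))).
Decompose list/1: T = list(map(T3, nat)).
Bind T := list(map(T3, nat)); no other remaining equation mentions T.
Decompose list/1: option(S) = option(list(ref(U))).
Decompose option/1: S = list(ref(U)).
Bind S := list(ref(U)); substituting into the remaining equation gives: map(option(option(ref(T3))), U) = map(option(option(ref(option(list(ref(U)))))), option(bool)).
Decompose map/2: option(option(ref(T3))) = option(option(ref(option(list(ref(U)))))),  U = option(bool).
Decompose option/1: option(ref(T3)) = option(ref(option(list(ref(U))))).
Decompose option/1: ref(T3) = ref(option(list(ref(U)))).
Decompose ref/1: T3 = option(list(ref(U))).
Bind T3 := option(list(ref(U))); no other remaining equation mentions T3. Substituting into the earlier binding gives T := list(map(option(list(ref(U))), nat)).
Bind U := option(bool). Substituting into the earlier bindings gives T := list(map(option(list(ref(option(bool)))), nat)), S := list(ref(option(bool))), T3 := option(list(ref(option(bool)))).
MGU = { T ↦ list(map(option(list(ref(option(bool)))), nat)), S ↦ list(ref(option(bool))), T3 ↦ option(list(ref(option(bool)))), U ↦ option(bool) }, so T ↦ list(map(option(list(ref(option(bool)))), nat)).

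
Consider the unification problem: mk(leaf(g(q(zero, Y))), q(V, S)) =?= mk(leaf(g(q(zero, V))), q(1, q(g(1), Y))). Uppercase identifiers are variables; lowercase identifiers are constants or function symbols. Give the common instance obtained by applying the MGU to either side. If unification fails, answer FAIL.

mk(leaf(g(q(zero, 1))), q(1, q(g(1), 1)))

Decompose mk/2: leaf(g(q(zero, Y))) =?= leaf(g(q(zero, V))),  q(V, S) =?= q(1, q(g(1), Y)).
Decompose leaf/1: g(q(zero, Y)) =?= g(q(zero, V)).
Decompose g/1: q(zero, Y) =?= q(zero, V).
Decompose q/2: zero =?= zero,  Y =?= V.
Delete trivial equation zero =?= zero.
Bind Y := V; substituting into the remaining equation gives: q(V, S) =?= q(1, q(g(1), V)).
Decompose q/2: V =?= 1,  S =?= q(g(1), V).
Bind V := 1; substituting into the remaining equation gives: S =?= q(g(1), 1). Substituting into the earlier binding gives Y := 1.
Bind S := q(g(1), 1).
Applying the MGU to either side gives mk(leaf(g(q(zero, 1))), q(1, q(g(1), 1))).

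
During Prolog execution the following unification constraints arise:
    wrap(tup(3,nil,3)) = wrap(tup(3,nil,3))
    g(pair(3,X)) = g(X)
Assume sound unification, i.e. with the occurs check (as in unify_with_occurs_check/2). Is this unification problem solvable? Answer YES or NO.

Delete trivial equation wrap(tup(3,nil,3)) = wrap(tup(3,nil,3)).
Decompose g/1: pair(3,X) = X.
Occurs check fails: X occurs in pair(3,X); the equation X = pair(3,X) has no finite solution.

NO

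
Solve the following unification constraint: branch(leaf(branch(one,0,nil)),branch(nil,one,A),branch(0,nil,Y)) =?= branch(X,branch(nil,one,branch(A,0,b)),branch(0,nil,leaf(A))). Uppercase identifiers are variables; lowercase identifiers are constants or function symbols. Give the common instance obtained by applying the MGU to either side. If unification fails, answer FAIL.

Decompose branch/3: leaf(branch(one,0,nil)) =?= X,  branch(nil,one,A) =?= branch(nil,one,branch(A,0,b)),  branch(0,nil,Y) =?= branch(0,nil,leaf(A)).
Bind X := leaf(branch(one,0,nil)); no other remaining equation mentions X.
Decompose branch/3: nil =?= nil,  one =?= one,  A =?= branch(A,0,b).
Delete trivial equation nil =?= nil.
Delete trivial equation one =?= one.
Occurs check fails: A occurs in branch(A,0,b); the equation A =?= branch(A,0,b) has no finite solution.

FAIL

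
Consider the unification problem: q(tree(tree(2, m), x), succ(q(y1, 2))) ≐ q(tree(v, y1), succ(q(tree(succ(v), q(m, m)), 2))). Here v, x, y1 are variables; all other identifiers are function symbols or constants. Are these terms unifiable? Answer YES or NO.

YES

Decompose q/2: tree(tree(2, m), x) ≐ tree(v, y1),  succ(q(y1, 2)) ≐ succ(q(tree(succ(v), q(m, m)), 2)).
Decompose tree/2: tree(2, m) ≐ v,  x ≐ y1.
Bind v := tree(2, m); substituting into the one remaining equation that mentions v gives: succ(q(y1, 2)) ≐ succ(q(tree(succ(tree(2, m)), q(m, m)), 2)).
Bind x := y1; no other remaining equation mentions x.
Decompose succ/1: q(y1, 2) ≐ q(tree(succ(tree(2, m)), q(m, m)), 2).
Decompose q/2: y1 ≐ tree(succ(tree(2, m)), q(m, m)),  2 ≐ 2.
Bind y1 := tree(succ(tree(2, m)), q(m, m)); no other remaining equation mentions y1. Substituting into the earlier binding gives x := tree(succ(tree(2, m)), q(m, m)).
Delete trivial equation 2 ≐ 2.
No equations remain and no clash or occurs-check failure arose, so a unifier exists.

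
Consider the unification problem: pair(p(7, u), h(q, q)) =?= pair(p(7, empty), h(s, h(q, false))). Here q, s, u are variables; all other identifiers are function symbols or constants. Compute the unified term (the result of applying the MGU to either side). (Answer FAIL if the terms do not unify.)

Decompose pair/2: p(7, u) =?= p(7, empty),  h(q, q) =?= h(s, h(q, false)).
Decompose p/2: 7 =?= 7,  u =?= empty.
Delete trivial equation 7 =?= 7.
Bind u := empty; no other remaining equation mentions u.
Decompose h/2: q =?= s,  q =?= h(q, false).
Bind q := s; substituting into the remaining equation gives: s =?= h(s, false).
Occurs check fails: s occurs in h(s, false); the equation s =?= h(s, false) has no finite solution.

FAIL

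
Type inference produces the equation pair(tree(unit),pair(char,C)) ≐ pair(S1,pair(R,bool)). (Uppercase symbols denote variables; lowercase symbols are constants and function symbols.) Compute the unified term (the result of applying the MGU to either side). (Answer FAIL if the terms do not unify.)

pair(tree(unit),pair(char,bool))

Decompose pair/2: tree(unit) ≐ S1,  pair(char,C) ≐ pair(R,bool).
Bind S1 := tree(unit); no other remaining equation mentions S1.
Decompose pair/2: char ≐ R,  C ≐ bool.
Bind R := char; no other remaining equation mentions R.
Bind C := bool.
Applying the MGU to either side gives pair(tree(unit),pair(char,bool)).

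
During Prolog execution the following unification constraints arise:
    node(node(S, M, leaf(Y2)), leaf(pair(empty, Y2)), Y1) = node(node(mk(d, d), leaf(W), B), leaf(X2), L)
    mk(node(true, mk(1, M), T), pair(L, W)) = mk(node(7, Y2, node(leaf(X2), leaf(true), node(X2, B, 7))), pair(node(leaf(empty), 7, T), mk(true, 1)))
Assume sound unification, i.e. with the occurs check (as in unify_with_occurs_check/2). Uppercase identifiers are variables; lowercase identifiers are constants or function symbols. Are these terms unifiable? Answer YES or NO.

Decompose node/3: node(S, M, leaf(Y2)) = node(mk(d, d), leaf(W), B),  leaf(pair(empty, Y2)) = leaf(X2),  Y1 = L.
Decompose node/3: S = mk(d, d),  M = leaf(W),  leaf(Y2) = B.
Bind S := mk(d, d); no other remaining equation mentions S.
Bind M := leaf(W); substituting into the one remaining equation that mentions M gives: mk(node(true, mk(1, leaf(W)), T), pair(L, W)) = mk(node(7, Y2, node(leaf(X2), leaf(true), node(X2, B, 7))), pair(node(leaf(empty), 7, T), mk(true, 1))).
Bind B := leaf(Y2); substituting into the one remaining equation that mentions B gives: mk(node(true, mk(1, leaf(W)), T), pair(L, W)) = mk(node(7, Y2, node(leaf(X2), leaf(true), node(X2, leaf(Y2), 7))), pair(node(leaf(empty), 7, T), mk(true, 1))).
Decompose leaf/1: pair(empty, Y2) = X2.
Bind X2 := pair(empty, Y2); substituting into the one remaining equation that mentions X2 gives: mk(node(true, mk(1, leaf(W)), T), pair(L, W)) = mk(node(7, Y2, node(leaf(pair(empty, Y2)), leaf(true), node(pair(empty, Y2), leaf(Y2), 7))), pair(node(leaf(empty), 7, T), mk(true, 1))).
Bind Y1 := L; no other remaining equation mentions Y1.
Decompose mk/2: node(true, mk(1, leaf(W)), T) = node(7, Y2, node(leaf(pair(empty, Y2)), leaf(true), node(pair(empty, Y2), leaf(Y2), 7))),  pair(L, W) = pair(node(leaf(empty), 7, T), mk(true, 1)).
Decompose node/3: true = 7,  mk(1, leaf(W)) = Y2,  T = node(leaf(pair(empty, Y2)), leaf(true), node(pair(empty, Y2), leaf(Y2), 7)).
Clash: constants true and 7 differ; no unifier exists.

NO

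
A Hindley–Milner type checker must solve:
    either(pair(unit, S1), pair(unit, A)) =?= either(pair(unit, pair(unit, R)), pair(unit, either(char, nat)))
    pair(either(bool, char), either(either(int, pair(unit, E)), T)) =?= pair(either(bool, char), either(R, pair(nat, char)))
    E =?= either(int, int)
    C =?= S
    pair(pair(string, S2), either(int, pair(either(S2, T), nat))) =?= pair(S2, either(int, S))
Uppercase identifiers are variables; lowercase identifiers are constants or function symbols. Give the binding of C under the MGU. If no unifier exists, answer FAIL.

FAIL

Decompose either/2: pair(unit, S1) =?= pair(unit, pair(unit, R)),  pair(unit, A) =?= pair(unit, either(char, nat)).
Decompose pair/2: unit =?= unit,  S1 =?= pair(unit, R).
Delete trivial equation unit =?= unit.
Bind S1 := pair(unit, R); no other remaining equation mentions S1.
Decompose pair/2: unit =?= unit,  A =?= either(char, nat).
Delete trivial equation unit =?= unit.
Bind A := either(char, nat); no other remaining equation mentions A.
Decompose pair/2: either(bool, char) =?= either(bool, char),  either(either(int, pair(unit, E)), T) =?= either(R, pair(nat, char)).
Delete trivial equation either(bool, char) =?= either(bool, char).
Decompose either/2: either(int, pair(unit, E)) =?= R,  T =?= pair(nat, char).
Bind R := either(int, pair(unit, E)); no other remaining equation mentions R. Substituting into the earlier binding gives S1 := pair(unit, either(int, pair(unit, E))).
Bind T := pair(nat, char); substituting into the one remaining equation that mentions T gives: pair(pair(string, S2), either(int, pair(either(S2, pair(nat, char)), nat))) =?= pair(S2, either(int, S)).
Bind E := either(int, int); no other remaining equation mentions E. Substituting into the earlier bindings gives S1 := pair(unit, either(int, pair(unit, either(int, int)))), R := either(int, pair(unit, either(int, int))).
Bind C := S; no other remaining equation mentions C.
Decompose pair/2: pair(string, S2) =?= S2,  either(int, pair(either(S2, pair(nat, char)), nat)) =?= either(int, S).
Occurs check fails: S2 occurs in pair(string, S2); the equation S2 =?= pair(string, S2) has no finite solution.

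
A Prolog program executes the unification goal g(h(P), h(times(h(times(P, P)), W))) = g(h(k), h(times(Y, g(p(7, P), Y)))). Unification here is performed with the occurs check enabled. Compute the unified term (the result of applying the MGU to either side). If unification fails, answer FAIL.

Decompose g/2: h(P) = h(k),  h(times(h(times(P, P)), W)) = h(times(Y, g(p(7, P), Y))).
Decompose h/1: P = k.
Bind P := k; substituting into the remaining equation gives: h(times(h(times(k, k)), W)) = h(times(Y, g(p(7, k), Y))).
Decompose h/1: times(h(times(k, k)), W) = times(Y, g(p(7, k), Y)).
Decompose times/2: h(times(k, k)) = Y,  W = g(p(7, k), Y).
Bind Y := h(times(k, k)); substituting into the remaining equation gives: W = g(p(7, k), h(times(k, k))).
Bind W := g(p(7, k), h(times(k, k))).
Applying the MGU to either side gives g(h(k), h(times(h(times(k, k)), g(p(7, k), h(times(k, k)))))).

g(h(k), h(times(h(times(k, k)), g(p(7, k), h(times(k, k))))))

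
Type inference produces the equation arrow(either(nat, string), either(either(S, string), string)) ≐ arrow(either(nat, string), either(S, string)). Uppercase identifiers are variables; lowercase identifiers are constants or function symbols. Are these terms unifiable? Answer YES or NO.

NO

Decompose arrow/2: either(nat, string) ≐ either(nat, string),  either(either(S, string), string) ≐ either(S, string).
Delete trivial equation either(nat, string) ≐ either(nat, string).
Decompose either/2: either(S, string) ≐ S,  string ≐ string.
Occurs check fails: S occurs in either(S, string); the equation S ≐ either(S, string) has no finite solution.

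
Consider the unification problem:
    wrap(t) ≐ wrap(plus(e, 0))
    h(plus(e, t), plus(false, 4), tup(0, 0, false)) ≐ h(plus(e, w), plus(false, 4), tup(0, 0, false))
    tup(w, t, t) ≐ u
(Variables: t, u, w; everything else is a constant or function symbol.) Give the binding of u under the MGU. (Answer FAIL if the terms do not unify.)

tup(plus(e, 0), plus(e, 0), plus(e, 0))

Decompose wrap/1: t ≐ plus(e, 0).
Bind t := plus(e, 0); substituting into the remaining equations gives: h(plus(e, plus(e, 0)), plus(false, 4), tup(0, 0, false)) ≐ h(plus(e, w), plus(false, 4), tup(0, 0, false)),  tup(w, plus(e, 0), plus(e, 0)) ≐ u.
Decompose h/3: plus(e, plus(e, 0)) ≐ plus(e, w),  plus(false, 4) ≐ plus(false, 4),  tup(0, 0, false) ≐ tup(0, 0, false).
Decompose plus/2: e ≐ e,  plus(e, 0) ≐ w.
Delete trivial equation e ≐ e.
Bind w := plus(e, 0); substituting into the one remaining equation that mentions w gives: tup(plus(e, 0), plus(e, 0), plus(e, 0)) ≐ u.
Delete trivial equation plus(false, 4) ≐ plus(false, 4).
Delete trivial equation tup(0, 0, false) ≐ tup(0, 0, false).
Bind u := tup(plus(e, 0), plus(e, 0), plus(e, 0)).
MGU = { t ↦ plus(e, 0), w ↦ plus(e, 0), u ↦ tup(plus(e, 0), plus(e, 0), plus(e, 0)) }, so u ↦ tup(plus(e, 0), plus(e, 0), plus(e, 0)).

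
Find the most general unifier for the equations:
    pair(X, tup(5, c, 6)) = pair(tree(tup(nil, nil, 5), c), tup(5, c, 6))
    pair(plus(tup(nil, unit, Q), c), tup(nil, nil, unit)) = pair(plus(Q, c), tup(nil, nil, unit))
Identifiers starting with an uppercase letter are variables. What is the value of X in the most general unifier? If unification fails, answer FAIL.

Decompose pair/2: X = tree(tup(nil, nil, 5), c),  tup(5, c, 6) = tup(5, c, 6).
Bind X := tree(tup(nil, nil, 5), c); no other remaining equation mentions X.
Delete trivial equation tup(5, c, 6) = tup(5, c, 6).
Decompose pair/2: plus(tup(nil, unit, Q), c) = plus(Q, c),  tup(nil, nil, unit) = tup(nil, nil, unit).
Decompose plus/2: tup(nil, unit, Q) = Q,  c = c.
Occurs check fails: Q occurs in tup(nil, unit, Q); the equation Q = tup(nil, unit, Q) has no finite solution.

FAIL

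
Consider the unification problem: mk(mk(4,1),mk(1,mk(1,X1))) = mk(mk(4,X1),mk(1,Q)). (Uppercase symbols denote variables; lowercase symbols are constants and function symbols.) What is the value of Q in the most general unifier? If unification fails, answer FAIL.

mk(1,1)

Decompose mk/2: mk(4,1) = mk(4,X1),  mk(1,mk(1,X1)) = mk(1,Q).
Decompose mk/2: 4 = 4,  1 = X1.
Delete trivial equation 4 = 4.
Bind X1 := 1; substituting into the remaining equation gives: mk(1,mk(1,1)) = mk(1,Q).
Decompose mk/2: 1 = 1,  mk(1,1) = Q.
Delete trivial equation 1 = 1.
Bind Q := mk(1,1).
MGU = { X1 ↦ 1, Q ↦ mk(1,1) }, so Q ↦ mk(1,1).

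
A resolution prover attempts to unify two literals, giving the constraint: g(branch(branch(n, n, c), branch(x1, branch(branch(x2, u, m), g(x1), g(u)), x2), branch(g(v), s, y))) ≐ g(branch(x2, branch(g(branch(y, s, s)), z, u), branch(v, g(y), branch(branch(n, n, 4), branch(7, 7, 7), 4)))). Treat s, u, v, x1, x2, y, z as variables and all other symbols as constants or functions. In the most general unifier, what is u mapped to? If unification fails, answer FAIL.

Decompose g/1: branch(branch(n, n, c), branch(x1, branch(branch(x2, u, m), g(x1), g(u)), x2), branch(g(v), s, y)) ≐ branch(x2, branch(g(branch(y, s, s)), z, u), branch(v, g(y), branch(branch(n, n, 4), branch(7, 7, 7), 4))).
Decompose branch/3: branch(n, n, c) ≐ x2,  branch(x1, branch(branch(x2, u, m), g(x1), g(u)), x2) ≐ branch(g(branch(y, s, s)), z, u),  branch(g(v), s, y) ≐ branch(v, g(y), branch(branch(n, n, 4), branch(7, 7, 7), 4)).
Bind x2 := branch(n, n, c); substituting into the one remaining equation that mentions x2 gives: branch(x1, branch(branch(branch(n, n, c), u, m), g(x1), g(u)), branch(n, n, c)) ≐ branch(g(branch(y, s, s)), z, u).
Decompose branch/3: x1 ≐ g(branch(y, s, s)),  branch(branch(branch(n, n, c), u, m), g(x1), g(u)) ≐ z,  branch(n, n, c) ≐ u.
Bind x1 := g(branch(y, s, s)); substituting into the one remaining equation that mentions x1 gives: branch(branch(branch(n, n, c), u, m), g(g(branch(y, s, s))), g(u)) ≐ z.
Bind z := branch(branch(branch(n, n, c), u, m), g(g(branch(y, s, s))), g(u)); no other remaining equation mentions z.
Bind u := branch(n, n, c); no other remaining equation mentions u. Substituting into the earlier binding gives z := branch(branch(branch(n, n, c), branch(n, n, c), m), g(g(branch(y, s, s))), g(branch(n, n, c))).
Decompose branch/3: g(v) ≐ v,  s ≐ g(y),  y ≐ branch(branch(n, n, 4), branch(7, 7, 7), 4).
Occurs check fails: v occurs in g(v); the equation v ≐ g(v) has no finite solution.

FAIL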